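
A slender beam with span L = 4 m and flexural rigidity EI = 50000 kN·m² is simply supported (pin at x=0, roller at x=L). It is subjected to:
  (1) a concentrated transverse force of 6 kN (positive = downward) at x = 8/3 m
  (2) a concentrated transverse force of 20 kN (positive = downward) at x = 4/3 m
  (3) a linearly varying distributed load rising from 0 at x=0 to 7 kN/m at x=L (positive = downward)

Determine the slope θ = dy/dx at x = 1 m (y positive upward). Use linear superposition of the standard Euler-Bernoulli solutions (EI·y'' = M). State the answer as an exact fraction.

Load 1 — point force P=6 kN at a=8/3 m (b=L-a=4/3):
  θ_1 = -Pb(L²-b²-3x²)/(6LEI)  [x≤a] = -6·(4/3)·(4²-(4/3)²-3·1²)/(6·4·50000) = -101/1350000 rad
Load 2 — point force P=20 kN at a=4/3 m (b=L-a=8/3):
  θ_2 = -Pb(L²-b²-3x²)/(6LEI)  [x≤a] = -20·(8/3)·(4²-(8/3)²-3·1²)/(6·4·50000) = -53/202500 rad
Load 3 — triangular load w₀=7 kN/m (0→w₀ over full span):
  θ_3 = -w₀(7L⁴-30L²x²+15x⁴)/(360LEI) = -7·(7·4⁴-30·4²·1²+15·1⁴)/(360·4·50000) = -9289/72000000 rad
Superposition: θ = Σ θ_i = -301681/648000000 rad ≈ -0.000466 rad

θ(1) = -301681/648000000 rad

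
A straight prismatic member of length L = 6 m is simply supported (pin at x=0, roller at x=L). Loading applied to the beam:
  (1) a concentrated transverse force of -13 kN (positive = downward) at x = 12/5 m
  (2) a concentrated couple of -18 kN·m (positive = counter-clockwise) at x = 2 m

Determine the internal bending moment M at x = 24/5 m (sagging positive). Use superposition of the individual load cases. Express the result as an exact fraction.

M(24/5) = -66/25 kN·m

Load 1 — point force P=-13 kN at a=12/5 m (b=L-a=18/5):
  M_1 = Pa(L-x)/L  [x>a] = (-13)·(12/5)·(6-(24/5))/6 = -156/25 kN·m
Load 2 — applied couple M₀=-18 kN·m at a=2 m (b=L-a=4):
  M_2 = M₀x/L - M₀  [x>a] = (-18)·(24/5)/6 - (-18) = 18/5 kN·m
Superposition: M = Σ M_i = -66/25 kN·m ≈ -2.640000 kN·m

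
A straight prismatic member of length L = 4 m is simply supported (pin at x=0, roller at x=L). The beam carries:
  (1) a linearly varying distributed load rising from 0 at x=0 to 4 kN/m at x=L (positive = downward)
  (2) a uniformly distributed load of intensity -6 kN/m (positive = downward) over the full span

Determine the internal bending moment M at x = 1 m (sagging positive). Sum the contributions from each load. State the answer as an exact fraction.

Load 1 — triangular load w₀=4 kN/m (0→w₀ over full span):
  M_1 = w₀Lx/6 - w₀x³/(6L) = 4·4·1/6 - 4·1³/(6·4) = 5/2 kN·m
Load 2 — uniform load w=-6 kN/m over full span:
  M_2 = wx(L-x)/2 = (-6)·1·(4-1)/2 = -9 kN·m
Superposition: M = Σ M_i = -13/2 kN·m ≈ -6.500000 kN·m

M(1) = -13/2 kN·m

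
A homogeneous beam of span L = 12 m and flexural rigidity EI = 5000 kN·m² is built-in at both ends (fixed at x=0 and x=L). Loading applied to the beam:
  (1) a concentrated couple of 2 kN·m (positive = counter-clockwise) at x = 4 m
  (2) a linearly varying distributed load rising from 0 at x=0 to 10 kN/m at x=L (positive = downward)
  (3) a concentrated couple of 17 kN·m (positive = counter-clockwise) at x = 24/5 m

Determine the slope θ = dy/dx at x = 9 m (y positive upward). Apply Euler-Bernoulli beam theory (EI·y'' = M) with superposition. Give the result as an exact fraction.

θ(9) = 24419/2000000 rad

Load 1 — applied couple M₀=2 kN·m at a=4 m (b=L-a=8):
  θ_1 = (R_Ax²/2 - M_Ax - M₀(x-a))/EI  [x>a] with R_A=2/9, M_A=0 = ((2/9)·9²/2 - 0·9 - 2·(9-4))/5000 = -1/5000 rad
Load 2 — triangular load w₀=10 kN/m (0→w₀ over full span):
  θ_2 = -w₀(2x(L-x)(L-2x)(x+2L)+x²(L-x)²)/(120LEI) = -10·(2·9·(12-9)·(12-2·9)·(9+2·12)+9²·(12-9)²)/(120·12·5000) = 1107/80000 rad
Load 3 — applied couple M₀=17 kN·m at a=24/5 m (b=L-a=36/5):
  θ_3 = (R_Ax²/2 - M_Ax - M₀(x-a))/EI  [x>a] with R_A=51/25, M_A=51/25 = ((51/25)·9²/2 - (51/25)·9 - 17·(9-(24/5)))/5000 = -357/250000 rad
Superposition: θ = Σ θ_i = 24419/2000000 rad ≈ 0.012209 rad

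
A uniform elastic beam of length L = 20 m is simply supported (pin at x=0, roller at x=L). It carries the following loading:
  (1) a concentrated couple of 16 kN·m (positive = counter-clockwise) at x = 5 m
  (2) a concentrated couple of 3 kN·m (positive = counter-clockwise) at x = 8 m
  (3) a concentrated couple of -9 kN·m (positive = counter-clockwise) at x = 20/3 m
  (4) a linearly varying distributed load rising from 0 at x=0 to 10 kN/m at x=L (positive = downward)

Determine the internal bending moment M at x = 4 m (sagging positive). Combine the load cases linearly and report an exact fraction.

M(4) = 130 kN·m

Load 1 — applied couple M₀=16 kN·m at a=5 m (b=L-a=15):
  M_1 = M₀x/L  [x≤a] = 16·4/20 = 16/5 kN·m
Load 2 — applied couple M₀=3 kN·m at a=8 m (b=L-a=12):
  M_2 = M₀x/L  [x≤a] = 3·4/20 = 3/5 kN·m
Load 3 — applied couple M₀=-9 kN·m at a=20/3 m (b=L-a=40/3):
  M_3 = M₀x/L  [x≤a] = (-9)·4/20 = -9/5 kN·m
Load 4 — triangular load w₀=10 kN/m (0→w₀ over full span):
  M_4 = w₀Lx/6 - w₀x³/(6L) = 10·20·4/6 - 10·4³/(6·20) = 128 kN·m
Superposition: M = Σ M_i = 130 kN·m ≈ 130.000000 kN·m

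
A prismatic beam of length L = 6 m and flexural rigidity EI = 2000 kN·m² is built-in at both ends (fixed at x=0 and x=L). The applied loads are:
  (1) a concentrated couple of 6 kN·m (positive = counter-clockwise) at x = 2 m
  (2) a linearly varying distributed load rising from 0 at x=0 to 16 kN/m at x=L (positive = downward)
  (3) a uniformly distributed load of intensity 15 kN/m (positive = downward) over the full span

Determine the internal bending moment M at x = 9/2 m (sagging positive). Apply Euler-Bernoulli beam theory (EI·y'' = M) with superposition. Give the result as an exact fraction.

Load 1 — applied couple M₀=6 kN·m at a=2 m (b=L-a=4):
  M_1 = R_Ax - M_A - M₀  [x>a] with R_A=4/3, M_A=0 = (4/3)·(9/2) - 0 - 6 = 0 kN·m
Load 2 — triangular load w₀=16 kN/m (0→w₀ over full span):
  M_2 = 3w₀Lx/20 - w₀L²/30 - w₀x³/(6L) = 3·16·6·(9/2)/20 - 16·6²/30 - 16·(9/2)³/(6·6) = 51/10 kN·m
Load 3 — uniform load w=15 kN/m over full span:
  M_3 = wLx/2 - wL²/12 - wx²/2 = 15·6·(9/2)/2 - 15·6²/12 - 15·(9/2)²/2 = 45/8 kN·m
Superposition: M = Σ M_i = 429/40 kN·m ≈ 10.725000 kN·m

M(9/2) = 429/40 kN·m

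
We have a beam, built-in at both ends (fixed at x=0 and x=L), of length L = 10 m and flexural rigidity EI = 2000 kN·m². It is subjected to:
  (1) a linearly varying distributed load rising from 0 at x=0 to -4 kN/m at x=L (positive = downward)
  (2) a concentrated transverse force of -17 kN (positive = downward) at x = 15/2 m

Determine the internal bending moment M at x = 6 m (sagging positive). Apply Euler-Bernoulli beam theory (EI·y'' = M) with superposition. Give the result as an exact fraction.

Load 1 — triangular load w₀=-4 kN/m (0→w₀ over full span):
  M_1 = 3w₀Lx/20 - w₀L²/30 - w₀x³/(6L) = 3·(-4)·10·6/20 - (-4)·10²/30 - (-4)·6³/(6·10) = -124/15 kN·m
Load 2 — point force P=-17 kN at a=15/2 m (b=L-a=5/2):
  M_2 = Pb²(3a+b)x/L³ - Pab²/L²  [x≤a] = (-17)·(5/2)²·(3·(15/2)+(5/2))·6/10³ - (-17)·(15/2)·(5/2)²/10² = -255/32 kN·m
Superposition: M = Σ M_i = -7793/480 kN·m ≈ -16.235417 kN·m

M(6) = -7793/480 kN·m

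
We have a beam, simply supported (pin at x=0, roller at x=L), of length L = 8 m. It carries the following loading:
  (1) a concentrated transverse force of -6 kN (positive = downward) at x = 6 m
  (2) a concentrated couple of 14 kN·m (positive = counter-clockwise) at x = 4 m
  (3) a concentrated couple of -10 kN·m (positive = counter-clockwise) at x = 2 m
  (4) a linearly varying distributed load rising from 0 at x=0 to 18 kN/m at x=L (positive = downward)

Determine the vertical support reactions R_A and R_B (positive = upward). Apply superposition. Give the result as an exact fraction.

Load 1 — point force P=-6 kN at a=6 m (b=L-a=2):
  R_A = Pb/L = (-6)·2/8 = -3/2 kN
  R_B = Pa/L = (-6)·6/8 = -9/2 kN
Load 2 — applied couple M₀=14 kN·m at a=4 m (b=L-a=4):
  R_A = M₀/L = 14/8 = 7/4 kN
  R_B = -M₀/L = -14/8 = -7/4 kN
Load 3 — applied couple M₀=-10 kN·m at a=2 m (b=L-a=6):
  R_A = M₀/L = (-10)/8 = -5/4 kN
  R_B = -M₀/L = -(-10)/8 = 5/4 kN
Load 4 — triangular load w₀=18 kN/m (0→w₀ over full span):
  R_A = w₀L/6 = 18·8/6 = 24 kN
  R_B = w₀L/3 = 18·8/3 = 48 kN
Superposition: R_A = 23 kN, R_B = 43 kN

R_A = 23 kN, R_B = 43 kN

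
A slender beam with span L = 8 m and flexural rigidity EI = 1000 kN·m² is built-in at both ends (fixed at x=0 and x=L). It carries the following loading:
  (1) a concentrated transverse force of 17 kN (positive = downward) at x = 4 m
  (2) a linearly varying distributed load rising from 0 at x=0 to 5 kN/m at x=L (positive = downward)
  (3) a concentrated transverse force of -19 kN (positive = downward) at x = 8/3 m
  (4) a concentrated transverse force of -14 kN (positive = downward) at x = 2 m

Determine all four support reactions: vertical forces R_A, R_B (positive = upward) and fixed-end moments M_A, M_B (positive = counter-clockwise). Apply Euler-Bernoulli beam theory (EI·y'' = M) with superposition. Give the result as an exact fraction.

R_A = -4919/432 kN, M_A = -1145/108 kN·m, R_B = 6647/432 kN, M_B = -1781/108 kN·m

Load 1 — point force P=17 kN at a=4 m (b=L-a=4):
  R_A = Pb²(3a+b)/L³ = 17·4²·(3·4+4)/8³ = 17/2 kN
  M_A = Pab²/L² = 17·4·4²/8² = 17 kN·m
  R_B = Pa²(a+3b)/L³ = 17·4²·(4+3·4)/8³ = 17/2 kN
  M_B = -Pa²b/L² = -17·4²·4/8² = -17 kN·m
Load 2 — triangular load w₀=5 kN/m (0→w₀ over full span):
  R_A = 3w₀L/20 = 3·5·8/20 = 6 kN
  M_A = w₀L²/30 = 5·8²/30 = 32/3 kN·m
  R_B = 7w₀L/20 = 7·5·8/20 = 14 kN
  M_B = -w₀L²/20 = -5·8²/20 = -16 kN·m
Load 3 — point force P=-19 kN at a=8/3 m (b=L-a=16/3):
  R_A = Pb²(3a+b)/L³ = (-19)·(16/3)²·(3·(8/3)+(16/3))/8³ = -380/27 kN
  M_A = Pab²/L² = (-19)·(8/3)·(16/3)²/8² = -608/27 kN·m
  R_B = Pa²(a+3b)/L³ = (-19)·(8/3)²·((8/3)+3·(16/3))/8³ = -133/27 kN
  M_B = -Pa²b/L² = -(-19)·(8/3)²·(16/3)/8² = 304/27 kN·m
Load 4 — point force P=-14 kN at a=2 m (b=L-a=6):
  R_A = Pb²(3a+b)/L³ = (-14)·6²·(3·2+6)/8³ = -189/16 kN
  M_A = Pab²/L² = (-14)·2·6²/8² = -63/4 kN·m
  R_B = Pa²(a+3b)/L³ = (-14)·2²·(2+3·6)/8³ = -35/16 kN
  M_B = -Pa²b/L² = -(-14)·2²·6/8² = 21/4 kN·m
Superposition: R_A = -4919/432 kN, M_A = -1145/108 kN·m, R_B = 6647/432 kN, M_B = -1781/108 kN·m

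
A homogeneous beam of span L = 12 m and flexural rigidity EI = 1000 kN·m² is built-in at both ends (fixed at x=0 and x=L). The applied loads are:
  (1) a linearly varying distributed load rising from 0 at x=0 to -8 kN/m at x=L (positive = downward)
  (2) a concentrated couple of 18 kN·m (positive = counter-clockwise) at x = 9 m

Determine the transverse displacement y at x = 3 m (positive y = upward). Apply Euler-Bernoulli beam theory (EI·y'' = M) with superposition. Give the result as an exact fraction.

Load 1 — triangular load w₀=-8 kN/m (0→w₀ over full span):
  y_1 = -w₀x²(L-x)²(x+2L)/(120LEI) = -(-8)·3²·(12-3)²·(3+2·12)/(120·12·1000) = 2187/20000 m
Load 2 — applied couple M₀=18 kN·m at a=9 m (b=L-a=3):
  y_2 = (R_Ax³/6 - M_Ax²/2)/EI  [x≤a] with R_A=27/16, M_A=45/8 = ((27/16)·3³/6 - (45/8)·3²/2)/1000 = -567/32000 m
Superposition: y = Σ y_i = 14661/160000 m ≈ 0.091631 m

y(3) = 14661/160000 m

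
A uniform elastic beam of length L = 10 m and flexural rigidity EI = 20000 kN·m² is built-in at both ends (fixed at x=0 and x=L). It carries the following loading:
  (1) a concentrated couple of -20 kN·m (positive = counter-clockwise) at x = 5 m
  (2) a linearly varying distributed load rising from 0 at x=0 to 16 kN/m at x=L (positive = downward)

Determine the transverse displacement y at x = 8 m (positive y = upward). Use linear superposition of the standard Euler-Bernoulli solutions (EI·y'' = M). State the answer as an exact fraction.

y(8) = -3809/750000 m

Load 1 — applied couple M₀=-20 kN·m at a=5 m (b=L-a=5):
  y_1 = (R_Ax³/6 - M_Ax²/2 - M₀(x-a)²/2)/EI  [x>a] with R_A=-3, M_A=-5 = ((-3)·8³/6 - (-5)·8²/2 - (-20)·(8-5)²/2)/20000 = -3/10000 m
Load 2 — triangular load w₀=16 kN/m (0→w₀ over full span):
  y_2 = -w₀x²(L-x)²(x+2L)/(120LEI) = -16·8²·(10-8)²·(8+2·10)/(120·10·20000) = -224/46875 m
Superposition: y = Σ y_i = -3809/750000 m ≈ -0.005079 m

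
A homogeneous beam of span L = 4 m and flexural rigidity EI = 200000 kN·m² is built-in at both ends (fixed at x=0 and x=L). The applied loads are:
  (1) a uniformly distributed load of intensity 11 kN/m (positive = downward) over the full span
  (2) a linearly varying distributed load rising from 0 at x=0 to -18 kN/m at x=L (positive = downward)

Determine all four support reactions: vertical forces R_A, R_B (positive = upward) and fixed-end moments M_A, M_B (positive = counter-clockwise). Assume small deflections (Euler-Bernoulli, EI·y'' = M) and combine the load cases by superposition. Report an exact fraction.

R_A = 56/5 kN, M_A = 76/15 kN·m, R_B = -16/5 kN, M_B = -4/15 kN·m

Load 1 — uniform load w=11 kN/m over full span:
  R_A = wL/2 = 11·4/2 = 22 kN
  M_A = wL²/12 = 11·4²/12 = 44/3 kN·m
  R_B = wL/2 = 11·4/2 = 22 kN
  M_B = -wL²/12 = -11·4²/12 = -44/3 kN·m
Load 2 — triangular load w₀=-18 kN/m (0→w₀ over full span):
  R_A = 3w₀L/20 = 3·(-18)·4/20 = -54/5 kN
  M_A = w₀L²/30 = (-18)·4²/30 = -48/5 kN·m
  R_B = 7w₀L/20 = 7·(-18)·4/20 = -126/5 kN
  M_B = -w₀L²/20 = -(-18)·4²/20 = 72/5 kN·m
Superposition: R_A = 56/5 kN, M_A = 76/15 kN·m, R_B = -16/5 kN, M_B = -4/15 kN·m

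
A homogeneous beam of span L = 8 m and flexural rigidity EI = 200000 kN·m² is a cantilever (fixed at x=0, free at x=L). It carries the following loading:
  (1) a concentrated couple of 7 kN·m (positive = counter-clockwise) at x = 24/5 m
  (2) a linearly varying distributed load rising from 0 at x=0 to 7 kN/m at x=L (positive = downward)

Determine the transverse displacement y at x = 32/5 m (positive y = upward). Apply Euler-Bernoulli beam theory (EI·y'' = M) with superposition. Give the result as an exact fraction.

y(32/5) = -2605813/292968750 m

Load 1 — applied couple M₀=7 kN·m at a=24/5 m (b=L-a=16/5):
  y_1 = M₀a(2x-a)/(2EI)  [x>a] = 7·(24/5)·(2·(32/5)-(24/5))/(2·200000) = 21/31250 m
Load 2 — triangular load w₀=7 kN/m (0→w₀ over full span):
  y_2 = (w₀Lx³/12-w₀L²x²/6-w₀x⁵/(120L))/EI = (7·8·(32/5)³/12-7·8²·(32/5)²/6-7·(32/5)⁵/(120·8))/200000 = -1401344/146484375 m
Superposition: y = Σ y_i = -2605813/292968750 m ≈ -0.008895 m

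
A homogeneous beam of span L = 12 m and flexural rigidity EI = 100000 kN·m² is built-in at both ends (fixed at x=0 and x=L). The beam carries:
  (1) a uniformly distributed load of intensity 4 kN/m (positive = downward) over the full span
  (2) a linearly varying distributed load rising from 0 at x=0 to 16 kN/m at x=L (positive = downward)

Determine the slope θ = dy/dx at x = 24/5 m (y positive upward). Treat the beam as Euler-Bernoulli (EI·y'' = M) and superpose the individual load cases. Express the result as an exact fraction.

Load 1 — uniform load w=4 kN/m over full span:
  θ_1 = -wx(L-x)(L-2x)/(12EI) = -4·(24/5)·(12-(24/5))·(12-2·(24/5))/(12·100000) = -108/390625 rad
Load 2 — triangular load w₀=16 kN/m (0→w₀ over full span):
  θ_2 = -w₀(2x(L-x)(L-2x)(x+2L)+x²(L-x)²)/(120LEI) = -16·(2·(24/5)·(12-(24/5))·(12-2·(24/5))·((24/5)+2·12)+(24/5)²·(12-(24/5))²)/(120·12·100000) = -1296/1953125 rad
Superposition: θ = Σ θ_i = -1836/1953125 rad ≈ -0.000940 rad

θ(24/5) = -1836/1953125 rad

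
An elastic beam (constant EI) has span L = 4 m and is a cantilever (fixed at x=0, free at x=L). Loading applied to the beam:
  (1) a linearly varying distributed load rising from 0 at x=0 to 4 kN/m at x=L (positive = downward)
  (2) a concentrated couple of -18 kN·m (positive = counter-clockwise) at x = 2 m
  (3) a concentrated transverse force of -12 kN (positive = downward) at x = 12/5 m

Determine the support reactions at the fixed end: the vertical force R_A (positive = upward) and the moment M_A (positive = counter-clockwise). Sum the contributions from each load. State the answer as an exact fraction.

R_A = -4 kN, M_A = 158/15 kN·m

Load 1 — triangular load w₀=4 kN/m (0→w₀ over full span):
  R_A = w₀L/2 = 4·4/2 = 8 kN
  M_A = w₀L²/3 = 4·4²/3 = 64/3 kN·m
Load 2 — applied couple M₀=-18 kN·m at a=2 m (b=L-a=2):
  R_A = 0 kN
  M_A = -M₀ = -(-18) = 18 kN·m
Load 3 — point force P=-12 kN at a=12/5 m (b=L-a=8/5):
  R_A = P = (-12) = -12 kN
  M_A = Pa = (-12)·(12/5) = -144/5 kN·m
Superposition: R_A = -4 kN, M_A = 158/15 kN·m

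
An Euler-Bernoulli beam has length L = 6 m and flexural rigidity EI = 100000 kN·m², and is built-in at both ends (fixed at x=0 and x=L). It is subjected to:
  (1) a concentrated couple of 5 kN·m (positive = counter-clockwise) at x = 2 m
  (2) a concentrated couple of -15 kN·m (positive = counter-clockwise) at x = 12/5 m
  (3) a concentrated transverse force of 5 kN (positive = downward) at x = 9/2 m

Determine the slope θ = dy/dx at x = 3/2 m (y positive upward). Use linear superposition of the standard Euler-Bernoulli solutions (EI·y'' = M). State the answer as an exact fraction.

θ(3/2) = -1703/128000000 rad

Load 1 — applied couple M₀=5 kN·m at a=2 m (b=L-a=4):
  θ_1 = (R_Ax²/2 - M_Ax)/EI  [x≤a] with R_A=10/9, M_A=0 = ((10/9)·(3/2)²/2 - 0·(3/2))/100000 = 1/80000 rad
Load 2 — applied couple M₀=-15 kN·m at a=12/5 m (b=L-a=18/5):
  θ_2 = (R_Ax²/2 - M_Ax)/EI  [x≤a] with R_A=-18/5, M_A=-9/5 = ((-18/5)·(3/2)²/2 - (-9/5)·(3/2))/100000 = -27/2000000 rad
Load 3 — point force P=5 kN at a=9/2 m (b=L-a=3/2):
  θ_3 = -Pb²x(2aL-(3a+b)x)/(2L³EI)  [x≤a] = -5·(3/2)²·(3/2)·(2·(9/2)·6-(3·(9/2)+(3/2))·(3/2))/(2·6³·100000) = -63/5120000 rad
Superposition: θ = Σ θ_i = -1703/128000000 rad ≈ -0.000013 rad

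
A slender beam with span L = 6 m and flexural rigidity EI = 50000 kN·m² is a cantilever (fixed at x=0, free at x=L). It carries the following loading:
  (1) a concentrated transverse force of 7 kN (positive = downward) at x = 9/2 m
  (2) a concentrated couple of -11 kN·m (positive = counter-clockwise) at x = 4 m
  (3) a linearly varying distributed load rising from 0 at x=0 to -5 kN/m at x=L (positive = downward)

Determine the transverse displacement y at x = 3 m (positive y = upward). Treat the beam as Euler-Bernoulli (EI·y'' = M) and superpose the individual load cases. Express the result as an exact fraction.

y(3) = 711/800000 m

Load 1 — point force P=7 kN at a=9/2 m (b=L-a=3/2):
  y_1 = -Px²(3a-x)/(6EI)  [x≤a] = -7·3²·(3·(9/2)-3)/(6·50000) = -441/200000 m
Load 2 — applied couple M₀=-11 kN·m at a=4 m (b=L-a=2):
  y_2 = M₀x²/(2EI)  [x≤a] = (-11)·3²/(2·50000) = -99/100000 m
Load 3 — triangular load w₀=-5 kN/m (0→w₀ over full span):
  y_3 = (w₀Lx³/12-w₀L²x²/6-w₀x⁵/(120L))/EI = ((-5)·6·3³/12-(-5)·6²·3²/6-(-5)·3⁵/(120·6))/50000 = 3267/800000 m
Superposition: y = Σ y_i = 711/800000 m ≈ 0.000889 m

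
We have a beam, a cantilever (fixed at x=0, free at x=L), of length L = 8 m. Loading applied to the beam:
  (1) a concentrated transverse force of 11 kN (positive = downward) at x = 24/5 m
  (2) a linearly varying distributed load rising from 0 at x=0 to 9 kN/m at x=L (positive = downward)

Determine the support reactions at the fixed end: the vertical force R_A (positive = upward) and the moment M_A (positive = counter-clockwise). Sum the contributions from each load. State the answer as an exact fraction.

R_A = 47 kN, M_A = 1224/5 kN·m

Load 1 — point force P=11 kN at a=24/5 m (b=L-a=16/5):
  R_A = P = 11 kN
  M_A = Pa = 11·(24/5) = 264/5 kN·m
Load 2 — triangular load w₀=9 kN/m (0→w₀ over full span):
  R_A = w₀L/2 = 9·8/2 = 36 kN
  M_A = w₀L²/3 = 9·8²/3 = 192 kN·m
Superposition: R_A = 47 kN, M_A = 1224/5 kN·m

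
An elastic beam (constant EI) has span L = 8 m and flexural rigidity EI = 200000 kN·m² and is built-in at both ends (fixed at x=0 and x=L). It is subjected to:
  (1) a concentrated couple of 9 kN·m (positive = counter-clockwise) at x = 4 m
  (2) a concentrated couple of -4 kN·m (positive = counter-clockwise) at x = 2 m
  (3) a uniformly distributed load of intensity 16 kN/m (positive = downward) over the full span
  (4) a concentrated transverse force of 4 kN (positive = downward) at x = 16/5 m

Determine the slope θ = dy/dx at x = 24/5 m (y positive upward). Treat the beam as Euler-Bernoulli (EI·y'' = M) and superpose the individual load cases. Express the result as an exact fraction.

θ(24/5) = 1853/9765625 rad

Load 1 — applied couple M₀=9 kN·m at a=4 m (b=L-a=4):
  θ_1 = (R_Ax²/2 - M_Ax - M₀(x-a))/EI  [x>a] with R_A=27/16, M_A=9/4 = ((27/16)·(24/5)²/2 - (9/4)·(24/5) - 9·((24/5)-4))/200000 = 9/1250000 rad
Load 2 — applied couple M₀=-4 kN·m at a=2 m (b=L-a=6):
  θ_2 = (R_Ax²/2 - M_Ax - M₀(x-a))/EI  [x>a] with R_A=-9/16, M_A=3/4 = ((-9/16)·(24/5)²/2 - (3/4)·(24/5) - (-4)·((24/5)-2))/200000 = 7/1250000 rad
Load 3 — uniform load w=16 kN/m over full span:
  θ_3 = -wx(L-x)(L-2x)/(12EI) = -16·(24/5)·(8-(24/5))·(8-2·(24/5))/(12·200000) = 64/390625 rad
Load 4 — point force P=4 kN at a=16/5 m (b=L-a=24/5):
  θ_4 = Pa²(L-x)(2bL-(3b+a)(L-x))/(2L³EI)  [x>a] = 4·(16/5)²·(8-(24/5))·(2·(24/5)·8-(3·(24/5)+(16/5))·(8-(24/5)))/(2·8³·200000) = 128/9765625 rad
Superposition: θ = Σ θ_i = 1853/9765625 rad ≈ 0.000190 rad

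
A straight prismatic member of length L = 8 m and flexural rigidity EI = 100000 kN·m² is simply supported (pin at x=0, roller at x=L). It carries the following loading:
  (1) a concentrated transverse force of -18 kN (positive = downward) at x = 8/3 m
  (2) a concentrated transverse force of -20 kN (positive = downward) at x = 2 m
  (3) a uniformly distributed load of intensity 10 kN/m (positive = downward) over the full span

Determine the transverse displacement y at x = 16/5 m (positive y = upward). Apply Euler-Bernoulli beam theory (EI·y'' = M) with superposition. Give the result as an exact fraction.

y(16/5) = -4631/2343750 m

Load 1 — point force P=-18 kN at a=8/3 m (b=L-a=16/3):
  y_1 = -Pa(L-x)(2Lx-a²-x²)/(6LEI)  [x>a] = -(-18)·(8/3)·(8-(16/5))·(2·8·(16/5)-(8/3)²-(16/5)²)/(6·8·100000) = 1904/1171875 m
Load 2 — point force P=-20 kN at a=2 m (b=L-a=6):
  y_2 = -Pa(L-x)(2Lx-a²-x²)/(6LEI)  [x>a] = -(-20)·2·(8-(16/5))·(2·8·(16/5)-2²-(16/5)²)/(6·8·100000) = 231/156250 m
Load 3 — uniform load w=10 kN/m over full span:
  y_3 = -wx(L³-2Lx²+x³)/(24EI) = -10·(16/5)·(8³-2·8·(16/5)²+(16/5)³)/(24·100000) = -1984/390625 m
Superposition: y = Σ y_i = -4631/2343750 m ≈ -0.001976 m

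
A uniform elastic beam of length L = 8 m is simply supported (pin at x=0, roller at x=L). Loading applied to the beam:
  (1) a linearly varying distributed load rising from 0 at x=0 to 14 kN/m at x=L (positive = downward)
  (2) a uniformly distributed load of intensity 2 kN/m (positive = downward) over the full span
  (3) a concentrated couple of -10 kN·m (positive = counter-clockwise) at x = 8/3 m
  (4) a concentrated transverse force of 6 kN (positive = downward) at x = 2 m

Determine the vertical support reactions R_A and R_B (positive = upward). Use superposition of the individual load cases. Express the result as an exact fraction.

Load 1 — triangular load w₀=14 kN/m (0→w₀ over full span):
  R_A = w₀L/6 = 14·8/6 = 56/3 kN
  R_B = w₀L/3 = 14·8/3 = 112/3 kN
Load 2 — uniform load w=2 kN/m over full span:
  R_A = wL/2 = 2·8/2 = 8 kN
  R_B = wL/2 = 2·8/2 = 8 kN
Load 3 — applied couple M₀=-10 kN·m at a=8/3 m (b=L-a=16/3):
  R_A = M₀/L = (-10)/8 = -5/4 kN
  R_B = -M₀/L = -(-10)/8 = 5/4 kN
Load 4 — point force P=6 kN at a=2 m (b=L-a=6):
  R_A = Pb/L = 6·6/8 = 9/2 kN
  R_B = Pa/L = 6·2/8 = 3/2 kN
Superposition: R_A = 359/12 kN, R_B = 577/12 kN

R_A = 359/12 kN, R_B = 577/12 kN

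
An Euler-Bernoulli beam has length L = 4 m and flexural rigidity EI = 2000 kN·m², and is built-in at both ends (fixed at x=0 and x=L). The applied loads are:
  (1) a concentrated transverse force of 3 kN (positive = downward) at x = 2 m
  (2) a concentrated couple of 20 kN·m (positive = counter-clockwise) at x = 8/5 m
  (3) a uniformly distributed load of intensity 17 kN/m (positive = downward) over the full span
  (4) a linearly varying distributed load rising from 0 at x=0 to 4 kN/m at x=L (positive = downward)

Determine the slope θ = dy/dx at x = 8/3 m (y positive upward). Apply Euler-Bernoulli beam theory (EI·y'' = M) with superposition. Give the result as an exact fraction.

Load 1 — point force P=3 kN at a=2 m (b=L-a=2):
  θ_1 = Pa²(L-x)(2bL-(3b+a)(L-x))/(2L³EI)  [x>a] = 3·2²·(4-(8/3))·(2·2·4-(3·2+2)·(4-(8/3)))/(2·4³·2000) = 1/3000 rad
Load 2 — applied couple M₀=20 kN·m at a=8/5 m (b=L-a=12/5):
  θ_2 = (R_Ax²/2 - M_Ax - M₀(x-a))/EI  [x>a] with R_A=36/5, M_A=12/5 = ((36/5)·(8/3)²/2 - (12/5)·(8/3) - 20·((8/3)-(8/5)))/2000 = -2/1875 rad
Load 3 — uniform load w=17 kN/m over full span:
  θ_3 = -wx(L-x)(L-2x)/(12EI) = -17·(8/3)·(4-(8/3))·(4-2·(8/3))/(12·2000) = 34/10125 rad
Load 4 — triangular load w₀=4 kN/m (0→w₀ over full span):
  θ_4 = -w₀(2x(L-x)(L-2x)(x+2L)+x²(L-x)²)/(120LEI) = -4·(2·(8/3)·(4-(8/3))·(4-2·(8/3))·((8/3)+2·4)+(8/3)²·(4-(8/3))²)/(120·4·2000) = 56/151875 rad
Superposition: θ = Σ θ_i = 3637/1215000 rad ≈ 0.002993 rad

θ(8/3) = 3637/1215000 rad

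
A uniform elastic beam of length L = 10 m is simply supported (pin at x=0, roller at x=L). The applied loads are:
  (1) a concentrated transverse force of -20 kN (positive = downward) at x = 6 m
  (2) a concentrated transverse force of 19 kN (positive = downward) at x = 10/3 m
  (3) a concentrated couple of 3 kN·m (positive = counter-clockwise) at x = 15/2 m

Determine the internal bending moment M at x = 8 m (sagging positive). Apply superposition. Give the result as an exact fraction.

Load 1 — point force P=-20 kN at a=6 m (b=L-a=4):
  M_1 = Pa(L-x)/L  [x>a] = (-20)·6·(10-8)/10 = -24 kN·m
Load 2 — point force P=19 kN at a=10/3 m (b=L-a=20/3):
  M_2 = Pa(L-x)/L  [x>a] = 19·(10/3)·(10-8)/10 = 38/3 kN·m
Load 3 — applied couple M₀=3 kN·m at a=15/2 m (b=L-a=5/2):
  M_3 = M₀x/L - M₀  [x>a] = 3·8/10 - 3 = -3/5 kN·m
Superposition: M = Σ M_i = -179/15 kN·m ≈ -11.933333 kN·m

M(8) = -179/15 kN·m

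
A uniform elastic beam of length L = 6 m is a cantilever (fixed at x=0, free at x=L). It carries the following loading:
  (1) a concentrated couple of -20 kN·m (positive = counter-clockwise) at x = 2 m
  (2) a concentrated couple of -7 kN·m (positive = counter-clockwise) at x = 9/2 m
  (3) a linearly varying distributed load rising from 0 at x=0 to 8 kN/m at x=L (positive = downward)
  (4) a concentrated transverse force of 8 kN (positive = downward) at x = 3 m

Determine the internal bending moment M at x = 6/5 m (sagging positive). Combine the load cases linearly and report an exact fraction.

M(6/5) = -13623/125 kN·m

Load 1 — applied couple M₀=-20 kN·m at a=2 m (b=L-a=4):
  M_1 = M₀  [x≤a] = (-20) = -20 kN·m
Load 2 — applied couple M₀=-7 kN·m at a=9/2 m (b=L-a=3/2):
  M_2 = M₀  [x≤a] = (-7) = -7 kN·m
Load 3 — triangular load w₀=8 kN/m (0→w₀ over full span):
  M_3 = w₀Lx/2 - w₀L²/3 - w₀x³/(6L) = 8·6·(6/5)/2 - 8·6²/3 - 8·(6/5)³/(6·6) = -8448/125 kN·m
Load 4 — point force P=8 kN at a=3 m (b=L-a=3):
  M_4 = -P(a-x)  [x≤a] = -8·(3-(6/5)) = -72/5 kN·m
Superposition: M = Σ M_i = -13623/125 kN·m ≈ -108.984000 kN·m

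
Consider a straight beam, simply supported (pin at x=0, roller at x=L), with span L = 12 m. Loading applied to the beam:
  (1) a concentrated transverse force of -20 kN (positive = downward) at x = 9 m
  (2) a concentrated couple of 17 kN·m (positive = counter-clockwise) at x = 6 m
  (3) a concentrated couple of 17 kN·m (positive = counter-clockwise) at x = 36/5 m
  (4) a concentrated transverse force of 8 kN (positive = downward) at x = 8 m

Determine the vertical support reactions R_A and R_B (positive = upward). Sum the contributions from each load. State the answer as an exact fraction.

Load 1 — point force P=-20 kN at a=9 m (b=L-a=3):
  R_A = Pb/L = (-20)·3/12 = -5 kN
  R_B = Pa/L = (-20)·9/12 = -15 kN
Load 2 — applied couple M₀=17 kN·m at a=6 m (b=L-a=6):
  R_A = M₀/L = 17/12 kN
  R_B = -M₀/L = -17/12 kN
Load 3 — applied couple M₀=17 kN·m at a=36/5 m (b=L-a=24/5):
  R_A = M₀/L = 17/12 kN
  R_B = -M₀/L = -17/12 kN
Load 4 — point force P=8 kN at a=8 m (b=L-a=4):
  R_A = Pb/L = 8·4/12 = 8/3 kN
  R_B = Pa/L = 8·8/12 = 16/3 kN
Superposition: R_A = 1/2 kN, R_B = -25/2 kN

R_A = 1/2 kN, R_B = -25/2 kN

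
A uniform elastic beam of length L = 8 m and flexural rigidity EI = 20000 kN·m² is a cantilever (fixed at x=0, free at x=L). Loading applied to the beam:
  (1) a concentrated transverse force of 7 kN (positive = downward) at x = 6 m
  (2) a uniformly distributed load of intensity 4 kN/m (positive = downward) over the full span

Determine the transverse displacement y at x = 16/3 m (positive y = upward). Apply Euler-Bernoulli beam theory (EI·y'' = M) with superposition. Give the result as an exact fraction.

Load 1 — point force P=7 kN at a=6 m (b=L-a=2):
  y_1 = -Px²(3a-x)/(6EI)  [x≤a] = -7·(16/3)²·(3·6-(16/3))/(6·20000) = -1064/50625 m
Load 2 — uniform load w=4 kN/m over full span:
  y_2 = -wx²(x²-4Lx+6L²)/(24EI) = -4·(16/3)²·((16/3)²-4·8·(16/3)+6·8²)/(24·20000) = -8704/151875 m
Superposition: y = Σ y_i = -11896/151875 m ≈ -0.078328 m

y(16/3) = -11896/151875 m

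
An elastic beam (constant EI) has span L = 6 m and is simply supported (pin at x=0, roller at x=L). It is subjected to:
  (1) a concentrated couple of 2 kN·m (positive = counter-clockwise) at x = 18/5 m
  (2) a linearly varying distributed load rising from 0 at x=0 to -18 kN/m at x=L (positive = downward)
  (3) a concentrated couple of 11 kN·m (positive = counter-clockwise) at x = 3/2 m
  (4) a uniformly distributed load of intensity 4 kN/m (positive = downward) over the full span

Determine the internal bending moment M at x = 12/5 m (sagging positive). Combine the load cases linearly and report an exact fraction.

M(12/5) = -3101/125 kN·m

Load 1 — applied couple M₀=2 kN·m at a=18/5 m (b=L-a=12/5):
  M_1 = M₀x/L  [x≤a] = 2·(12/5)/6 = 4/5 kN·m
Load 2 — triangular load w₀=-18 kN/m (0→w₀ over full span):
  M_2 = w₀Lx/6 - w₀x³/(6L) = (-18)·6·(12/5)/6 - (-18)·(12/5)³/(6·6) = -4536/125 kN·m
Load 3 — applied couple M₀=11 kN·m at a=3/2 m (b=L-a=9/2):
  M_3 = M₀x/L - M₀  [x>a] = 11·(12/5)/6 - 11 = -33/5 kN·m
Load 4 — uniform load w=4 kN/m over full span:
  M_4 = wx(L-x)/2 = 4·(12/5)·(6-(12/5))/2 = 432/25 kN·m
Superposition: M = Σ M_i = -3101/125 kN·m ≈ -24.808000 kN·m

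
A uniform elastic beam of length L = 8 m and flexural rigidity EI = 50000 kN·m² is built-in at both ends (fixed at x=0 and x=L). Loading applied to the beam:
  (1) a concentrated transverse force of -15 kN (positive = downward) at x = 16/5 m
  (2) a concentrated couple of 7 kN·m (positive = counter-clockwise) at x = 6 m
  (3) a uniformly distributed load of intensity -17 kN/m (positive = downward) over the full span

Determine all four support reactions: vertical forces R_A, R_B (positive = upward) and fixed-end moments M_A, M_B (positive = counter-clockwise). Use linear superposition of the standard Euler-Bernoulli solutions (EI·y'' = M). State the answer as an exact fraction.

Load 1 — point force P=-15 kN at a=16/5 m (b=L-a=24/5):
  R_A = Pb²(3a+b)/L³ = (-15)·(24/5)²·(3·(16/5)+(24/5))/8³ = -243/25 kN
  M_A = Pab²/L² = (-15)·(16/5)·(24/5)²/8² = -432/25 kN·m
  R_B = Pa²(a+3b)/L³ = (-15)·(16/5)²·((16/5)+3·(24/5))/8³ = -132/25 kN
  M_B = -Pa²b/L² = -(-15)·(16/5)²·(24/5)/8² = 288/25 kN·m
Load 2 — applied couple M₀=7 kN·m at a=6 m (b=L-a=2):
  R_A = 6M₀ab/L³ = 6·7·6·2/8³ = 63/64 kN
  M_A = M₀b(2a-b)/L² = 7·2·(2·6-2)/8² = 35/16 kN·m
  R_B = -6M₀ab/L³ = -6·7·6·2/8³ = -63/64 kN
  M_B = M₀a(2b-a)/L² = 7·6·(2·2-6)/8² = -21/16 kN·m
Load 3 — uniform load w=-17 kN/m over full span:
  R_A = wL/2 = (-17)·8/2 = -68 kN
  M_A = wL²/12 = (-17)·8²/12 = -272/3 kN·m
  R_B = wL/2 = (-17)·8/2 = -68 kN
  M_B = -wL²/12 = -(-17)·8²/12 = 272/3 kN·m
Superposition: R_A = -122777/1600 kN, M_A = -126911/1200 kN·m, R_B = -118823/1600 kN, M_B = 121049/1200 kN·m

R_A = -122777/1600 kN, M_A = -126911/1200 kN·m, R_B = -118823/1600 kN, M_B = 121049/1200 kN·m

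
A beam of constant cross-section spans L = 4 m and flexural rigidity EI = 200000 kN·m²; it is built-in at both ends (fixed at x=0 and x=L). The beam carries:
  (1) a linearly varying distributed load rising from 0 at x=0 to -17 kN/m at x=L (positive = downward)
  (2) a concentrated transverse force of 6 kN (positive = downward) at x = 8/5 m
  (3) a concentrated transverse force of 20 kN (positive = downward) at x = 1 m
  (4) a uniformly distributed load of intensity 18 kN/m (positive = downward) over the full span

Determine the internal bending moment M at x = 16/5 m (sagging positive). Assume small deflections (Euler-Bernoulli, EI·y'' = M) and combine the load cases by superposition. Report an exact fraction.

M(16/5) = -23903/7500 kN·m

Load 1 — triangular load w₀=-17 kN/m (0→w₀ over full span):
  M_1 = 3w₀Lx/20 - w₀L²/30 - w₀x³/(6L) = 3·(-17)·4·(16/5)/20 - (-17)·4²/30 - (-17)·(16/5)³/(6·4) = -136/375 kN·m
Load 2 — point force P=6 kN at a=8/5 m (b=L-a=12/5):
  M_2 = Pa²(a+3b)(L-x)/L³ - Pa²b/L²  [x>a] = 6·(8/5)²·((8/5)+3·(12/5))·(4-(16/5))/4³ - 6·(8/5)²·(12/5)/4² = -384/625 kN·m
Load 3 — point force P=20 kN at a=1 m (b=L-a=3):
  M_3 = Pa²(a+3b)(L-x)/L³ - Pa²b/L²  [x>a] = 20·1²·(1+3·3)·(4-(16/5))/4³ - 20·1²·3/4² = -5/4 kN·m
Load 4 — uniform load w=18 kN/m over full span:
  M_4 = wLx/2 - wL²/12 - wx²/2 = 18·4·(16/5)/2 - 18·4²/12 - 18·(16/5)²/2 = -24/25 kN·m
Superposition: M = Σ M_i = -23903/7500 kN·m ≈ -3.187067 kN·m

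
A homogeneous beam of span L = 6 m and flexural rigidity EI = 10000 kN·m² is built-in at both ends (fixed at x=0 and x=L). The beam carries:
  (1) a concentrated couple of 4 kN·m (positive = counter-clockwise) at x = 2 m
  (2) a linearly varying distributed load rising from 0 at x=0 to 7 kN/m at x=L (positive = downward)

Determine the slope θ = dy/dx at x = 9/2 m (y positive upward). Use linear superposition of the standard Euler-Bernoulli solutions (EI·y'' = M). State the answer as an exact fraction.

θ(9/2) = 6469/12800000 rad

Load 1 — applied couple M₀=4 kN·m at a=2 m (b=L-a=4):
  θ_1 = (R_Ax²/2 - M_Ax - M₀(x-a))/EI  [x>a] with R_A=8/9, M_A=0 = ((8/9)·(9/2)²/2 - 0·(9/2) - 4·((9/2)-2))/10000 = -1/10000 rad
Load 2 — triangular load w₀=7 kN/m (0→w₀ over full span):
  θ_2 = -w₀(2x(L-x)(L-2x)(x+2L)+x²(L-x)²)/(120LEI) = -7·(2·(9/2)·(6-(9/2))·(6-2·(9/2))·((9/2)+2·6)+(9/2)²·(6-(9/2))²)/(120·6·10000) = 7749/12800000 rad
Superposition: θ = Σ θ_i = 6469/12800000 rad ≈ 0.000505 rad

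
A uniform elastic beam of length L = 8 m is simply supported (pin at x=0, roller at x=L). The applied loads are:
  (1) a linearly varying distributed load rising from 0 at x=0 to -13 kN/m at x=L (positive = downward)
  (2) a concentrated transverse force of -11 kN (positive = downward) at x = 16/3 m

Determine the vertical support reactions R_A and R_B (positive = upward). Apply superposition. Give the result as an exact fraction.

R_A = -21 kN, R_B = -42 kN

Load 1 — triangular load w₀=-13 kN/m (0→w₀ over full span):
  R_A = w₀L/6 = (-13)·8/6 = -52/3 kN
  R_B = w₀L/3 = (-13)·8/3 = -104/3 kN
Load 2 — point force P=-11 kN at a=16/3 m (b=L-a=8/3):
  R_A = Pb/L = (-11)·(8/3)/8 = -11/3 kN
  R_B = Pa/L = (-11)·(16/3)/8 = -22/3 kN
Superposition: R_A = -21 kN, R_B = -42 kN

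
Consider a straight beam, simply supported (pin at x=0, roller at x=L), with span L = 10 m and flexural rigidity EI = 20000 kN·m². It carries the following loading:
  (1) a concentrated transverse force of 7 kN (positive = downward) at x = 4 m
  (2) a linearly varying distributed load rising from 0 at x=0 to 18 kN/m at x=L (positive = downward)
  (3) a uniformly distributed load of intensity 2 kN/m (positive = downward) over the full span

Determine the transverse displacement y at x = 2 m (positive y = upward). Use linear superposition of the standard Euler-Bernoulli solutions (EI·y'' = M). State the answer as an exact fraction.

Load 1 — point force P=7 kN at a=4 m (b=L-a=6):
  y_1 = -Pbx(L²-b²-x²)/(6LEI)  [x≤a] = -7·6·2·(10²-6²-2²)/(6·10·20000) = -21/5000 m
Load 2 — triangular load w₀=18 kN/m (0→w₀ over full span):
  y_2 = -w₀x(7L⁴-10L²x²+3x⁴)/(360LEI) = -18·2·(7·10⁴-10·10²·2²+3·2⁴)/(360·10·20000) = -516/15625 m
Load 3 — uniform load w=2 kN/m over full span:
  y_3 = -wx(L³-2Lx²+x³)/(24EI) = -2·2·(10³-2·10·2²+2³)/(24·20000) = -29/3750 m
Superposition: y = Σ y_i = -16859/375000 m ≈ -0.044957 m

y(2) = -16859/375000 m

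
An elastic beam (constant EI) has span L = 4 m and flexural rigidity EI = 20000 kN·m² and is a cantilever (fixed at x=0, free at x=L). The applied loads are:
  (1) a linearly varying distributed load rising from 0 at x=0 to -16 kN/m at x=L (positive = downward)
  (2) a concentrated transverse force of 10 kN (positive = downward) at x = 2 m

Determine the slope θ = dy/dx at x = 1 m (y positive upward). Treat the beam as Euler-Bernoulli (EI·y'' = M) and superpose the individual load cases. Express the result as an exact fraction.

θ(1) = 109/40000 rad

Load 1 — triangular load w₀=-16 kN/m (0→w₀ over full span):
  θ_1 = (w₀Lx²/4-w₀L²x/3-w₀x⁴/(24L))/EI = ((-16)·4·1²/4-(-16)·4²·1/3-(-16)·1⁴/(24·4))/20000 = 139/40000 rad
Load 2 — point force P=10 kN at a=2 m (b=L-a=2):
  θ_2 = -Px(2a-x)/(2EI)  [x≤a] = -10·1·(2·2-1)/(2·20000) = -3/4000 rad
Superposition: θ = Σ θ_i = 109/40000 rad ≈ 0.002725 rad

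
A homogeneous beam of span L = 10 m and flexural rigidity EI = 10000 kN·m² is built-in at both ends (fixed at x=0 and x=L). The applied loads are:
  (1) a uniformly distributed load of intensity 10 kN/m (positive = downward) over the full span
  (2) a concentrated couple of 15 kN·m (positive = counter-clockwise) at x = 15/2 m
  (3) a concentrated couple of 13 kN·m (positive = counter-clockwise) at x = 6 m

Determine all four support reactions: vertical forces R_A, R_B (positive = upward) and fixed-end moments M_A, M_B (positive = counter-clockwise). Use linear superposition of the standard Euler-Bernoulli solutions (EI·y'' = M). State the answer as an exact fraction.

Load 1 — uniform load w=10 kN/m over full span:
  R_A = wL/2 = 10·10/2 = 50 kN
  M_A = wL²/12 = 10·10²/12 = 250/3 kN·m
  R_B = wL/2 = 10·10/2 = 50 kN
  M_B = -wL²/12 = -10·10²/12 = -250/3 kN·m
Load 2 — applied couple M₀=15 kN·m at a=15/2 m (b=L-a=5/2):
  R_A = 6M₀ab/L³ = 6·15·(15/2)·(5/2)/10³ = 27/16 kN
  M_A = M₀b(2a-b)/L² = 15·(5/2)·(2·(15/2)-(5/2))/10² = 75/16 kN·m
  R_B = -6M₀ab/L³ = -6·15·(15/2)·(5/2)/10³ = -27/16 kN
  M_B = M₀a(2b-a)/L² = 15·(15/2)·(2·(5/2)-(15/2))/10² = -45/16 kN·m
Load 3 — applied couple M₀=13 kN·m at a=6 m (b=L-a=4):
  R_A = 6M₀ab/L³ = 6·13·6·4/10³ = 234/125 kN
  M_A = M₀b(2a-b)/L² = 13·4·(2·6-4)/10² = 104/25 kN·m
  R_B = -6M₀ab/L³ = -6·13·6·4/10³ = -234/125 kN
  M_B = M₀a(2b-a)/L² = 13·6·(2·4-6)/10² = 39/25 kN·m
Superposition: R_A = 107119/2000 kN, M_A = 110617/1200 kN·m, R_B = 92881/2000 kN, M_B = -101503/1200 kN·m

R_A = 107119/2000 kN, M_A = 110617/1200 kN·m, R_B = 92881/2000 kN, M_B = -101503/1200 kN·m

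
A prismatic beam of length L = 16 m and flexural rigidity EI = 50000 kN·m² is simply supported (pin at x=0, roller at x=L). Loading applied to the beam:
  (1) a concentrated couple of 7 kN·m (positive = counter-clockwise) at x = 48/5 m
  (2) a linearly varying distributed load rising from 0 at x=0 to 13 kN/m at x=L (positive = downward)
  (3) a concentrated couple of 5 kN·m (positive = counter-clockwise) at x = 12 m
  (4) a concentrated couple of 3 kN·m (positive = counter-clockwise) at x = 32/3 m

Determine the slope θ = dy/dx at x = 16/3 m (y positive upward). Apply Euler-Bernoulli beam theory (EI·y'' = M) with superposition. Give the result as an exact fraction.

Load 1 — applied couple M₀=7 kN·m at a=48/5 m (b=L-a=32/5):
  θ_1 = (M₀x²/(2L)+C₁)/EI  [x≤a] with C₁=M₀(3b²-L²)/(6L)=-728/75 = (7·(16/3)²/(2·16)+(-728/75))/50000 = -49/703125 rad
Load 2 — triangular load w₀=13 kN/m (0→w₀ over full span):
  θ_2 = -w₀(7L⁴-30L²x²+15x⁴)/(360LEI) = -13·(7·16⁴-30·16²·(16/3)²+15·(16/3)⁴)/(360·16·50000) = -43264/3796875 rad
Load 3 — applied couple M₀=5 kN·m at a=12 m (b=L-a=4):
  θ_3 = (M₀x²/(2L)+C₁)/EI  [x≤a] with C₁=M₀(3b²-L²)/(6L)=-65/6 = (5·(16/3)²/(2·16)+(-65/6))/50000 = -23/180000 rad
Load 4 — applied couple M₀=3 kN·m at a=32/3 m (b=L-a=16/3):
  θ_4 = (M₀x²/(2L)+C₁)/EI  [x≤a] with C₁=M₀(3b²-L²)/(6L)=-16/3 = (3·(16/3)²/(2·16)+(-16/3))/50000 = -1/18750 rad
Superposition: θ = Σ θ_i = -7074601/607500000 rad ≈ -0.011645 rad

θ(16/3) = -7074601/607500000 rad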